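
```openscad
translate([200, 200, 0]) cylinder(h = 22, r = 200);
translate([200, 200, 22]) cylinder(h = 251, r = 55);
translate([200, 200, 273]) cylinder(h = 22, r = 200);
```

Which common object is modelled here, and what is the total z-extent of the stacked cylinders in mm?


A spool. The overall height is 295 mm.

Three coaxial cylinders, large–small–large — a spool. Two 22 mm flanges and a 251 mm core give 22 + 251 + 22 = 295 mm.


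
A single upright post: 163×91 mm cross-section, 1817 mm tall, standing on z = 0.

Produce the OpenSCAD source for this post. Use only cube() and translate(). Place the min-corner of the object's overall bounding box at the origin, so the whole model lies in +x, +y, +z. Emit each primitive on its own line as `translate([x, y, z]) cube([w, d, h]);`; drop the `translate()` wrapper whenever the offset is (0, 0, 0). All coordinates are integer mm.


cube([163, 91, 1817]);


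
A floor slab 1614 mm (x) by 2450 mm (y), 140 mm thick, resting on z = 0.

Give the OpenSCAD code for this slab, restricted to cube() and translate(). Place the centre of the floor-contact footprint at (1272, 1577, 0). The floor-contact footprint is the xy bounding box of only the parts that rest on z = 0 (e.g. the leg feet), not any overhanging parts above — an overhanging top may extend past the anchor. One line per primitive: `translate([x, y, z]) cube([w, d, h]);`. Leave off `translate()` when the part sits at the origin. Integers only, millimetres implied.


translate([465, 352, 0]) cube([1614, 2450, 140]);


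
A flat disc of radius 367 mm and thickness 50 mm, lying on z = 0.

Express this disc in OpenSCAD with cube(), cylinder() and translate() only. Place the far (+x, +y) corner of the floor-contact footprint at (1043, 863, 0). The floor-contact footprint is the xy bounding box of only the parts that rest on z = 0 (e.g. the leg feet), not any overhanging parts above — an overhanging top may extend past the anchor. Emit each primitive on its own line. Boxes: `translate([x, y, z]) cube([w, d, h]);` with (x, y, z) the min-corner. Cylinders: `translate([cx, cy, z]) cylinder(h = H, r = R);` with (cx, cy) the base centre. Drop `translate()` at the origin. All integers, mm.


translate([676, 496, 0]) cylinder(h = 50, r = 367);


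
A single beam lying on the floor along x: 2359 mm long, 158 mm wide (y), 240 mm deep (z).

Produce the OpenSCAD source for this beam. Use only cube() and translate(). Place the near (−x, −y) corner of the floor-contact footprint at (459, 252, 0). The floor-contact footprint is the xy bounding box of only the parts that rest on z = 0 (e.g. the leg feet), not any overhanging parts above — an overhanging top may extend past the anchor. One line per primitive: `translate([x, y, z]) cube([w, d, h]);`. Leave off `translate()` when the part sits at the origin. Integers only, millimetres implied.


translate([459, 252, 0]) cube([2359, 158, 240]);


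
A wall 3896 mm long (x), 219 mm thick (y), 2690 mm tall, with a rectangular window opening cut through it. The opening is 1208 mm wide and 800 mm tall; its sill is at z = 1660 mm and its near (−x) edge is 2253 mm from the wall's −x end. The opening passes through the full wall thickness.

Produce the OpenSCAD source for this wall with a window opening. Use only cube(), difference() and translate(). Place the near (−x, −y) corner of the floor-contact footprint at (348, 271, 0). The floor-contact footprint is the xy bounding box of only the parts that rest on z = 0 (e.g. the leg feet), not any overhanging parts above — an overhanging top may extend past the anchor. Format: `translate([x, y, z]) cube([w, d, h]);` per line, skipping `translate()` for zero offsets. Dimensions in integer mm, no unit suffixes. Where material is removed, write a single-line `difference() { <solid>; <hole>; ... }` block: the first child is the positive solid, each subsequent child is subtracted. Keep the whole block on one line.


difference() { translate([348, 271, 0]) cube([3896, 219, 2690]); translate([2601, 271, 1660]) cube([1208, 219, 800]); }


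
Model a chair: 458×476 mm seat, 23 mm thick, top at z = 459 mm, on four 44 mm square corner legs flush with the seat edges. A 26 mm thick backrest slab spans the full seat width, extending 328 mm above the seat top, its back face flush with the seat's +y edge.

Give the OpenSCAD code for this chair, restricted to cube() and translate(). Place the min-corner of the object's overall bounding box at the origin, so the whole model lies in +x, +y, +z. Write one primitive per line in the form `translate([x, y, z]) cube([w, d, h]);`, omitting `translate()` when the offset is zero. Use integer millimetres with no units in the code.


translate([0, 0, 436]) cube([458, 476, 23]);
cube([44, 44, 436]);
translate([414, 0, 0]) cube([44, 44, 436]);
translate([0, 432, 0]) cube([44, 44, 436]);
translate([414, 432, 0]) cube([44, 44, 436]);
translate([0, 450, 459]) cube([458, 26, 328]);


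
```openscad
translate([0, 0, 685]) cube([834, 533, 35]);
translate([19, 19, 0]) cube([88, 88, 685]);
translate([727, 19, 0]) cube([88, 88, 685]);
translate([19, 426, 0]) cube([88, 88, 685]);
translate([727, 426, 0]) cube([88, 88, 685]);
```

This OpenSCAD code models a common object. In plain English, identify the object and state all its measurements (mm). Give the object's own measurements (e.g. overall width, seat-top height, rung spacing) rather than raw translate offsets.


A table: top 834 mm (x) × 533 mm (y), 35 mm thick, upper face at z = 720 mm, on four 88×88 mm square legs, each inset 19 mm from the nearest pair of top edges from z = 0 to the bottom of the top.


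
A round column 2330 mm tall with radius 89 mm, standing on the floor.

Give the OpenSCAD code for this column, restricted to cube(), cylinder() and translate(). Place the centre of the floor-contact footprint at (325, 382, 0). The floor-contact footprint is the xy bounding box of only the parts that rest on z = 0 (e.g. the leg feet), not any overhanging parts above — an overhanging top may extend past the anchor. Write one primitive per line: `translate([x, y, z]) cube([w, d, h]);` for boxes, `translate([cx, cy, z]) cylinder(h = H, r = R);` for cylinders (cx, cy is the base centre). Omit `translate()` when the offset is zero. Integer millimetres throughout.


translate([325, 382, 0]) cylinder(h = 2330, r = 89);


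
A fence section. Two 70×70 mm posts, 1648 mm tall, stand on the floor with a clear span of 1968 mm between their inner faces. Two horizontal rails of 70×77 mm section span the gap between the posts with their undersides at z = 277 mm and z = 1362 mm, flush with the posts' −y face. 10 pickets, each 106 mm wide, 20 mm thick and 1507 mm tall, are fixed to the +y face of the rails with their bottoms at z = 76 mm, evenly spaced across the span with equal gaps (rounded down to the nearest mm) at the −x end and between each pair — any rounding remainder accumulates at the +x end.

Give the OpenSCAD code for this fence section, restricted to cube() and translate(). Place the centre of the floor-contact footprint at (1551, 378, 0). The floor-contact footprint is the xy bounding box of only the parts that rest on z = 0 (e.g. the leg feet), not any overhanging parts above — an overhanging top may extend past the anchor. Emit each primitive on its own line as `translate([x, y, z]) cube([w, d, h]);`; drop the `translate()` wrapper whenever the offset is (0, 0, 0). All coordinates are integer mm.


translate([497, 343, 0]) cube([70, 70, 1648]);
translate([2535, 343, 0]) cube([70, 70, 1648]);
translate([567, 343, 277]) cube([1968, 70, 77]);
translate([567, 343, 1362]) cube([1968, 70, 77]);
translate([649, 413, 76]) cube([106, 20, 1507]);
translate([837, 413, 76]) cube([106, 20, 1507]);
translate([1025, 413, 76]) cube([106, 20, 1507]);
translate([1213, 413, 76]) cube([106, 20, 1507]);
translate([1401, 413, 76]) cube([106, 20, 1507]);
translate([1589, 413, 76]) cube([106, 20, 1507]);
translate([1777, 413, 76]) cube([106, 20, 1507]);
translate([1965, 413, 76]) cube([106, 20, 1507]);
translate([2153, 413, 76]) cube([106, 20, 1507]);
translate([2341, 413, 76]) cube([106, 20, 1507]);


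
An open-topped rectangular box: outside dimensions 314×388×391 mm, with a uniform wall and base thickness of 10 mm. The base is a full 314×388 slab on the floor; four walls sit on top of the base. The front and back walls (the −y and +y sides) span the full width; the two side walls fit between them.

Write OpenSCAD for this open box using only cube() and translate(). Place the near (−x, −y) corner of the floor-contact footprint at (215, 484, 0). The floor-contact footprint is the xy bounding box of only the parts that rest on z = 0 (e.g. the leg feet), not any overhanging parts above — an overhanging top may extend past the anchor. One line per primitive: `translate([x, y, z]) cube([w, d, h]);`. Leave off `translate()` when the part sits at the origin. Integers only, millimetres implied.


translate([215, 484, 0]) cube([314, 388, 10]);
translate([215, 484, 10]) cube([314, 10, 381]);
translate([215, 862, 10]) cube([314, 10, 381]);
translate([215, 494, 10]) cube([10, 368, 381]);
translate([519, 494, 10]) cube([10, 368, 381]);


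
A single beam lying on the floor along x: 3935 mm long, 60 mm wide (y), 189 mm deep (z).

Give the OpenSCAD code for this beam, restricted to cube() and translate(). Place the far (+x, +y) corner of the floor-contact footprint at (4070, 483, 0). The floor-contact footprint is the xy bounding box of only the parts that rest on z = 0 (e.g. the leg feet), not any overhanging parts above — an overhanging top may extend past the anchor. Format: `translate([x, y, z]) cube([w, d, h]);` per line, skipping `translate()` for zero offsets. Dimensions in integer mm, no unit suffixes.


translate([135, 423, 0]) cube([3935, 60, 189]);


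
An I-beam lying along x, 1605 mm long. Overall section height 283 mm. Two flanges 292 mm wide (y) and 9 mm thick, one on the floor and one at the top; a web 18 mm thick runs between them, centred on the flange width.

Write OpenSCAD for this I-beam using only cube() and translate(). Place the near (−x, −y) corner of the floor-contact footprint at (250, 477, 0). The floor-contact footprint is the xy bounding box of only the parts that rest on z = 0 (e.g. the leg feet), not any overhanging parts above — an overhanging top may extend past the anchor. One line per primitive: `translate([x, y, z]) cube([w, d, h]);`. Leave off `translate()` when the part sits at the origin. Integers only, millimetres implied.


translate([250, 477, 0]) cube([1605, 292, 9]);
translate([250, 614, 9]) cube([1605, 18, 265]);
translate([250, 477, 274]) cube([1605, 292, 9]);


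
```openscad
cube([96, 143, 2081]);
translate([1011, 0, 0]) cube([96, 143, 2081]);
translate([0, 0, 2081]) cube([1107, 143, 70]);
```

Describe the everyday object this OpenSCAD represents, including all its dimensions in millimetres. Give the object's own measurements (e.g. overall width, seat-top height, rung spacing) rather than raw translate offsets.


A door frame. The clear opening is 915 mm wide and 2081 mm high. Two 96 mm wide jambs, 143 mm deep, stand either side of the opening from the floor to the top of the opening. A 70 mm thick head sits across the top of both jambs, spanning the full outside width of the frame.


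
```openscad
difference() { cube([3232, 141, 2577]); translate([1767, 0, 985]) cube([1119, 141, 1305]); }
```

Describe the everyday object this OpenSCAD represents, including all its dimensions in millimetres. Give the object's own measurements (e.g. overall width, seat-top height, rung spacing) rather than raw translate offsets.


A wall 3232 mm long (x), 141 mm thick (y), 2577 mm tall, with a rectangular window opening cut through it. The opening is 1119 mm wide and 1305 mm tall; its sill is at z = 985 mm and its near (−x) edge is 1767 mm from the wall's −x end. The opening passes through the full wall thickness.


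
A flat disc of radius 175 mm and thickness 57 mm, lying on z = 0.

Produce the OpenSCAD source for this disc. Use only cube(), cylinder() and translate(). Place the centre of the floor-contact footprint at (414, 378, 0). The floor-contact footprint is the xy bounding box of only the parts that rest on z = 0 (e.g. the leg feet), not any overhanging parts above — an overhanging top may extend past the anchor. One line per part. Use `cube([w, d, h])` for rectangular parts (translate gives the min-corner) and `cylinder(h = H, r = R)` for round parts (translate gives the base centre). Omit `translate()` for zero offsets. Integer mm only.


translate([414, 378, 0]) cylinder(h = 57, r = 175);


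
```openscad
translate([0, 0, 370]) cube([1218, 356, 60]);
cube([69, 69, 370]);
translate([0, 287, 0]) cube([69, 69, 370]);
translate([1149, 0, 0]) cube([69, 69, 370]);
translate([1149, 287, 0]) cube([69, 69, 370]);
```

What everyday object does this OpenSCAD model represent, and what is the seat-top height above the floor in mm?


A bench. The seat-top height is 430 mm.

A long slab on four corner posts — a bench. The slab sits at z = 370 with thickness 60, so the top is 370 + 60 = 430 mm.


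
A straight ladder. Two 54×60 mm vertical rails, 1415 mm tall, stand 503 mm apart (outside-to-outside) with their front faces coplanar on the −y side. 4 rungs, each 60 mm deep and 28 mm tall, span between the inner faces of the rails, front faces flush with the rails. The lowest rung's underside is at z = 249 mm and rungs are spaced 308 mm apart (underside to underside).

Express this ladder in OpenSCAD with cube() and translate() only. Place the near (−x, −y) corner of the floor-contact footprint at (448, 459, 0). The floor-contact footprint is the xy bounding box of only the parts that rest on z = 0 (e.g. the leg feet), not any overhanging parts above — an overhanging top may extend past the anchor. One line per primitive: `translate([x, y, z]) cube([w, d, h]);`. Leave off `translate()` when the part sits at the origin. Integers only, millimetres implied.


// rung span = 503 - 2*54 = 395
// rung[k] z = 249 + k*308
translate([448, 459, 0]) cube([54, 60, 1415]);
translate([897, 459, 0]) cube([54, 60, 1415]);
translate([502, 459, 249]) cube([395, 60, 28]);
translate([502, 459, 557]) cube([395, 60, 28]);
translate([502, 459, 865]) cube([395, 60, 28]);
translate([502, 459, 1173]) cube([395, 60, 28]);


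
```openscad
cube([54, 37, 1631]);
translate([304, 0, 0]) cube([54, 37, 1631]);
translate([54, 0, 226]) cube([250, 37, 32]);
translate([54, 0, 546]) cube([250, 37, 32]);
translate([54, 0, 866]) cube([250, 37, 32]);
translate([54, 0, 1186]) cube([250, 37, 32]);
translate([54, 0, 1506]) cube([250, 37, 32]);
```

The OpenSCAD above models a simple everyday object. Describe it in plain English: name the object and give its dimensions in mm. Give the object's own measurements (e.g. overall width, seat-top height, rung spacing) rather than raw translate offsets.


A straight ladder. Two 54×37 mm vertical rails, 1631 mm tall, stand 358 mm apart (outside-to-outside) with their front faces coplanar on the −y side. 5 rungs, each 37 mm deep and 32 mm tall, span between the inner faces of the rails, front faces flush with the rails. The lowest rung's underside is at z = 226 mm and rungs are spaced 320 mm apart (underside to underside).


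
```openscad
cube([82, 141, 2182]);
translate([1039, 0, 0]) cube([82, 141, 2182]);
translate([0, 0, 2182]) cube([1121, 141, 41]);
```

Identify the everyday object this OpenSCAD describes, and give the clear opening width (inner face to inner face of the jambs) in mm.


A door frame. The clear opening width is 957 mm.

Two 2182 mm tall posts with a header on top — a door frame. The left jamb is 82 mm wide at x = 0; the right jamb starts at x = 1039. The clear opening is 1039 − 82 = 957 mm.


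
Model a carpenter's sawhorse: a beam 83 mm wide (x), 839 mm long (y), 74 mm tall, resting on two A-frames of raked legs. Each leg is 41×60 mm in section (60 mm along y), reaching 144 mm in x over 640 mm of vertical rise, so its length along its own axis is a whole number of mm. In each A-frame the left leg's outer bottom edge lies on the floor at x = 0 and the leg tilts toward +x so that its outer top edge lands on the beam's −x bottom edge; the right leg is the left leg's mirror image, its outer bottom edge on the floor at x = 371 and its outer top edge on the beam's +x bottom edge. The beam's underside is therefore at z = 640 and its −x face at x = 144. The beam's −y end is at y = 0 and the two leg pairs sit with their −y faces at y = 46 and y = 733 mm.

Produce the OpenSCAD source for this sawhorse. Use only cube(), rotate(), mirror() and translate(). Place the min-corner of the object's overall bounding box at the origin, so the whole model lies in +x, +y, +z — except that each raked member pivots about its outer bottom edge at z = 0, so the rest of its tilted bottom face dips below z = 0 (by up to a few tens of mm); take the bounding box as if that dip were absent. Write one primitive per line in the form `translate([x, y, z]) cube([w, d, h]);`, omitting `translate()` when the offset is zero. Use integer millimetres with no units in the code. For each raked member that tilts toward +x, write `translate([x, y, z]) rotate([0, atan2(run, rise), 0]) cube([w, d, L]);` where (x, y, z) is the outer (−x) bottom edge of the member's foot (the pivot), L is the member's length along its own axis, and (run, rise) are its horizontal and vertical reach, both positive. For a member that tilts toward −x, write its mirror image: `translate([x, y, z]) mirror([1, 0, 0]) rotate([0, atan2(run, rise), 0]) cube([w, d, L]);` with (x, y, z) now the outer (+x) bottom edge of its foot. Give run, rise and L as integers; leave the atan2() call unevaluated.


translate([144, 0, 640]) cube([83, 839, 74]);
translate([0, 46, 0]) rotate([0, atan2(144, 640), 0]) cube([41, 60, 656]);
translate([371, 46, 0]) mirror([1, 0, 0]) rotate([0, atan2(144, 640), 0]) cube([41, 60, 656]);
translate([0, 733, 0]) rotate([0, atan2(144, 640), 0]) cube([41, 60, 656]);
translate([371, 733, 0]) mirror([1, 0, 0]) rotate([0, atan2(144, 640), 0]) cube([41, 60, 656]);


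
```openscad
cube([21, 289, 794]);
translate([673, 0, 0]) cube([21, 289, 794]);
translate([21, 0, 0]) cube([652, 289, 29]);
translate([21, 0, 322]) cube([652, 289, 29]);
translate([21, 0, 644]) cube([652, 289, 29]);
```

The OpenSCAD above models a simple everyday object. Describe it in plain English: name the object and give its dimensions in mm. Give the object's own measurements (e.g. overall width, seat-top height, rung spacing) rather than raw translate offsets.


An open bookshelf. Two side panels, each 21 mm thick, 289 mm deep and 794 mm tall, stand 694 mm apart (outside-to-outside). Between them sit 3 shelves, each 29 mm thick and 289 mm deep, spanning the full gap between the sides. The bottom shelf rests on the floor (its underside at z = 0) and the clear gap between one shelf's top and the next shelf's underside is 293 mm.


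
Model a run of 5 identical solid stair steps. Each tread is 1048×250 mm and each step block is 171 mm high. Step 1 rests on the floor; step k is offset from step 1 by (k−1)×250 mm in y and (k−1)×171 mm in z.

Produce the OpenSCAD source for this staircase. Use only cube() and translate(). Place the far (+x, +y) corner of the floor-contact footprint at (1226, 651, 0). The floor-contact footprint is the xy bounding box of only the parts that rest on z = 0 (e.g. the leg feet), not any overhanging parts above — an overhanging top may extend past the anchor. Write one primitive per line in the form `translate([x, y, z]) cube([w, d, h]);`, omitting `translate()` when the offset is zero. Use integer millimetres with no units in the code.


translate([178, 401, 0]) cube([1048, 250, 171]);
translate([178, 651, 171]) cube([1048, 250, 171]);
translate([178, 901, 342]) cube([1048, 250, 171]);
translate([178, 1151, 513]) cube([1048, 250, 171]);
translate([178, 1401, 684]) cube([1048, 250, 171]);


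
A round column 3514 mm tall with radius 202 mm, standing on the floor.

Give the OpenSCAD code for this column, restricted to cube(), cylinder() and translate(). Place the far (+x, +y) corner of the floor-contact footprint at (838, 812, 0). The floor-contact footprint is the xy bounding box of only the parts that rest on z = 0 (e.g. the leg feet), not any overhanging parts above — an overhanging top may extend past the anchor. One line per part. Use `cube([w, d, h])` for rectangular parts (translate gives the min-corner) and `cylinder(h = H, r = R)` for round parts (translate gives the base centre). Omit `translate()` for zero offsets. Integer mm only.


translate([636, 610, 0]) cylinder(h = 3514, r = 202);


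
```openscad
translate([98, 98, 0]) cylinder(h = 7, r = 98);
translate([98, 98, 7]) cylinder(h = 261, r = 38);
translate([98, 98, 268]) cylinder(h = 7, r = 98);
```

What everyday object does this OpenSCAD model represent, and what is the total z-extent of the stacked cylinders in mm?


A spool. The overall height is 275 mm.

Three coaxial cylinders, large–small–large — a spool. Two 7 mm flanges and a 261 mm core give 7 + 261 + 7 = 275 mm.


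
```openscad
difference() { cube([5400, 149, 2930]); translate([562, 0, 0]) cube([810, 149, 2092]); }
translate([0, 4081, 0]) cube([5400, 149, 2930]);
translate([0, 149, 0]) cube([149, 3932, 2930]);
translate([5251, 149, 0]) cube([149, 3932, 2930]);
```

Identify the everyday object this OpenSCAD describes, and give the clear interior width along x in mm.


A single room. The interior width is 5102 mm.

Four walls enclosing a rectangle with a door in the front wall — a room. Outside width 5400 minus two 149 mm walls gives 5102 mm.


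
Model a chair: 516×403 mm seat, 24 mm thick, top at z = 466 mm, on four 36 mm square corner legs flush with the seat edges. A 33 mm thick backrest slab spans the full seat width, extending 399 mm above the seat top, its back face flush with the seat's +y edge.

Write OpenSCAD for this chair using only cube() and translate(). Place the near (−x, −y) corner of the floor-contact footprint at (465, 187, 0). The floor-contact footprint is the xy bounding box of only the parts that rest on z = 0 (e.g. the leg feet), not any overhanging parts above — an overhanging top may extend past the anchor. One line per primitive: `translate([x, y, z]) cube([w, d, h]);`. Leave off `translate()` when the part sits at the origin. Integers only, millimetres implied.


translate([465, 187, 442]) cube([516, 403, 24]);
translate([465, 187, 0]) cube([36, 36, 442]);
translate([945, 187, 0]) cube([36, 36, 442]);
translate([465, 554, 0]) cube([36, 36, 442]);
translate([945, 554, 0]) cube([36, 36, 442]);
translate([465, 557, 466]) cube([516, 33, 399]);


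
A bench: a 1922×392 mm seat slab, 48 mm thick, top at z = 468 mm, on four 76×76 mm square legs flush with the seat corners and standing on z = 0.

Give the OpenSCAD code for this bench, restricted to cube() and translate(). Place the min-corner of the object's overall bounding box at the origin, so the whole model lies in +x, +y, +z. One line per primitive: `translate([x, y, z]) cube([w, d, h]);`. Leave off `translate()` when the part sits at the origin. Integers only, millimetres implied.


// leg_h = 468 − 48 = 420
translate([0, 0, 420]) cube([1922, 392, 48]);
cube([76, 76, 420]);
translate([0, 316, 0]) cube([76, 76, 420]);
translate([1846, 0, 0]) cube([76, 76, 420]);
translate([1846, 316, 0]) cube([76, 76, 420]);


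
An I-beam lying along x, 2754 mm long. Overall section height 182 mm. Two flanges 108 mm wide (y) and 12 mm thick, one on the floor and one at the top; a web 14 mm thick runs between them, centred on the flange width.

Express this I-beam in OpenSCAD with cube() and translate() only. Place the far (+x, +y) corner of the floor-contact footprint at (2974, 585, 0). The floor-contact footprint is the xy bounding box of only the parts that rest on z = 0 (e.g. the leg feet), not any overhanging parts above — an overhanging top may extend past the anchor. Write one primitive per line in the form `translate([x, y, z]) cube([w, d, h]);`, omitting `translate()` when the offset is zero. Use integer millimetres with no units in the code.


translate([220, 477, 0]) cube([2754, 108, 12]);
translate([220, 524, 12]) cube([2754, 14, 158]);
translate([220, 477, 170]) cube([2754, 108, 12]);


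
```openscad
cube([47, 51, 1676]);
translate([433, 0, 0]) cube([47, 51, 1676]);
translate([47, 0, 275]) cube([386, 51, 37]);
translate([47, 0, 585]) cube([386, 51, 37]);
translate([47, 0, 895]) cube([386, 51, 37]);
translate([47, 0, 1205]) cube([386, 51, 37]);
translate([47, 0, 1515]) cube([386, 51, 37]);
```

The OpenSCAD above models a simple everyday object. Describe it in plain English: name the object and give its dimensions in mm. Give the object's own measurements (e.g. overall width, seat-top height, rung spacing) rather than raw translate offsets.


A straight ladder. Two 47×51 mm vertical rails, 1676 mm tall, stand 480 mm apart (outside-to-outside) with their front faces coplanar on the −y side. 5 rungs, each 51 mm deep and 37 mm tall, span between the inner faces of the rails, front faces flush with the rails. The lowest rung's underside is at z = 275 mm and rungs are spaced 310 mm apart (underside to underside).


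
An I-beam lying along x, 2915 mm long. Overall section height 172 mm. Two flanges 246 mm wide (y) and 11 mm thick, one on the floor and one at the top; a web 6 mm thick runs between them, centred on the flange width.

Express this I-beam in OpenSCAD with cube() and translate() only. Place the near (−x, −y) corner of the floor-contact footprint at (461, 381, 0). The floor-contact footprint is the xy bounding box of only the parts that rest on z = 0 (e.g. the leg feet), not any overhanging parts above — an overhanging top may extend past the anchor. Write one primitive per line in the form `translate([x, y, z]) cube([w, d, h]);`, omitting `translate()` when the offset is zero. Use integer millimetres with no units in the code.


translate([461, 381, 0]) cube([2915, 246, 11]);
translate([461, 501, 11]) cube([2915, 6, 150]);
translate([461, 381, 161]) cube([2915, 246, 11]);


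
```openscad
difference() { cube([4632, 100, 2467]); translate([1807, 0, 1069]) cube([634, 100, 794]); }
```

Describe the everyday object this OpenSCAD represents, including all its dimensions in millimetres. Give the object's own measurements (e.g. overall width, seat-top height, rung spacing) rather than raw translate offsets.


A wall 4632 mm long (x), 100 mm thick (y), 2467 mm tall, with a rectangular window opening cut through it. The opening is 634 mm wide and 794 mm tall; its sill is at z = 1069 mm and its near (−x) edge is 1807 mm from the wall's −x end. The opening passes through the full wall thickness.


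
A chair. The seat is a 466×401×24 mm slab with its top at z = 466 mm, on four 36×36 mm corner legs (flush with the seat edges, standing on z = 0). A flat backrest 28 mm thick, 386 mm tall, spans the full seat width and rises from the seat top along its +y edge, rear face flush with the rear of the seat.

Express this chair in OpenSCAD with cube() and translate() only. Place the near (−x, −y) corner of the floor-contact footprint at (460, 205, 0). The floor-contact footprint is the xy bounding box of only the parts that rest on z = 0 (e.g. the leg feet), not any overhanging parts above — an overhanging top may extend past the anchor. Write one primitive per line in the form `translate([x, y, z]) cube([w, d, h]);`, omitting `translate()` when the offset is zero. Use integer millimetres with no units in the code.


translate([460, 205, 442]) cube([466, 401, 24]);
translate([460, 205, 0]) cube([36, 36, 442]);
translate([890, 205, 0]) cube([36, 36, 442]);
translate([460, 570, 0]) cube([36, 36, 442]);
translate([890, 570, 0]) cube([36, 36, 442]);
translate([460, 578, 466]) cube([466, 28, 386]);


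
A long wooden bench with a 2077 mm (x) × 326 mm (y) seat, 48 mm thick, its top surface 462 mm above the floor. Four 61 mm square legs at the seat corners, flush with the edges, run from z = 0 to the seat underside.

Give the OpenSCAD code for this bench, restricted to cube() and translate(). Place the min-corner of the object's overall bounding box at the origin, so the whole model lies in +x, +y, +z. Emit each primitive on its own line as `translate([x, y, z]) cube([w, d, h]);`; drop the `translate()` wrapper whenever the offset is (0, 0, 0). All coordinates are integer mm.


translate([0, 0, 414]) cube([2077, 326, 48]);
cube([61, 61, 414]);
translate([0, 265, 0]) cube([61, 61, 414]);
translate([2016, 0, 0]) cube([61, 61, 414]);
translate([2016, 265, 0]) cube([61, 61, 414]);


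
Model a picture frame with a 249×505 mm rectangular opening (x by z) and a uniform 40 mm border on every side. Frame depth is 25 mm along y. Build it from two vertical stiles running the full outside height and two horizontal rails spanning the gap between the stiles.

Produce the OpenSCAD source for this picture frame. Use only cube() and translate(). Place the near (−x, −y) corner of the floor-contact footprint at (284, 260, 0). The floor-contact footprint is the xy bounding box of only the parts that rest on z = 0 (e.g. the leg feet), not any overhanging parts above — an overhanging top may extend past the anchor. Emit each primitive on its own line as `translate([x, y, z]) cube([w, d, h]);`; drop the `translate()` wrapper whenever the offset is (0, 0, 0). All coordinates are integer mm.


translate([284, 260, 0]) cube([40, 25, 585]);
translate([573, 260, 0]) cube([40, 25, 585]);
translate([324, 260, 0]) cube([249, 25, 40]);
translate([324, 260, 545]) cube([249, 25, 40]);


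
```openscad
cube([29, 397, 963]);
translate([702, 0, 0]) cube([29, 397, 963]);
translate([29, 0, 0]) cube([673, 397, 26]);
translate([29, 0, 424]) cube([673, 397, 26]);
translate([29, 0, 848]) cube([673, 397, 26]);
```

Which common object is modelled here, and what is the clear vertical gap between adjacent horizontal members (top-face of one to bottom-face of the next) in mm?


A bookshelf. The clear shelf gap is 398 mm.

Two tall side panels with 3 horizontal boards between them — a bookshelf. The first two shelf undersides are at z = 0 and z = 424; with shelf thickness 26, the clear gap is 424 − 0 − 26 = 398 mm.


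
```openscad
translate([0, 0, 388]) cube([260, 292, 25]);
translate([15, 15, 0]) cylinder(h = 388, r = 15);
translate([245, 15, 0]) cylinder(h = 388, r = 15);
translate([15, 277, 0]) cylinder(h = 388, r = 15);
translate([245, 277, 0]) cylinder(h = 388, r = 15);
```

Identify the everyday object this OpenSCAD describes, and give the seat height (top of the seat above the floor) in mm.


A stool. The seat height is 413 mm.

A 260×292×25 slab at z = 388 on four corner cylinders — a stool. The seat top is 388 + 25 = 413 mm.


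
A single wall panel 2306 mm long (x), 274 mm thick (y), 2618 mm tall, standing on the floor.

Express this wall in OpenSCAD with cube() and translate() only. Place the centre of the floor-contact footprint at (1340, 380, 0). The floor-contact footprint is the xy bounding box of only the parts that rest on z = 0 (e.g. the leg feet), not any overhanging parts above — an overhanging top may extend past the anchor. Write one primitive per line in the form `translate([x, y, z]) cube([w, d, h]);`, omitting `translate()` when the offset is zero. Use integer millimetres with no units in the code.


translate([187, 243, 0]) cube([2306, 274, 2618]);


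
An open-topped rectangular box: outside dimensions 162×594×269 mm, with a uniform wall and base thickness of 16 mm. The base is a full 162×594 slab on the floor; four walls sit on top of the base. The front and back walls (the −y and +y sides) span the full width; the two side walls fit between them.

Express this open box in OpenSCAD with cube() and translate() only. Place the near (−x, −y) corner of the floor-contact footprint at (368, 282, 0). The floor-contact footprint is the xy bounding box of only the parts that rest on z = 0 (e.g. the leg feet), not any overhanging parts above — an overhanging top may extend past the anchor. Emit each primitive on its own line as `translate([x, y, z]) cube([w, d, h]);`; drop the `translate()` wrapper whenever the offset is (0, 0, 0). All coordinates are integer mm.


translate([368, 282, 0]) cube([162, 594, 16]);
translate([368, 282, 16]) cube([162, 16, 253]);
translate([368, 860, 16]) cube([162, 16, 253]);
translate([368, 298, 16]) cube([16, 562, 253]);
translate([514, 298, 16]) cube([16, 562, 253]);


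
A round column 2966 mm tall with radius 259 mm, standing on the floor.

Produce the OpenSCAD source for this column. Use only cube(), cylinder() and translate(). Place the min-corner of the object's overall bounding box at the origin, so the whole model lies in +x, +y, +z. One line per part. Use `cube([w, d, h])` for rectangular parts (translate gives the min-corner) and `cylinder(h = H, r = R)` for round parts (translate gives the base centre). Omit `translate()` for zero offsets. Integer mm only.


translate([259, 259, 0]) cylinder(h = 2966, r = 259);


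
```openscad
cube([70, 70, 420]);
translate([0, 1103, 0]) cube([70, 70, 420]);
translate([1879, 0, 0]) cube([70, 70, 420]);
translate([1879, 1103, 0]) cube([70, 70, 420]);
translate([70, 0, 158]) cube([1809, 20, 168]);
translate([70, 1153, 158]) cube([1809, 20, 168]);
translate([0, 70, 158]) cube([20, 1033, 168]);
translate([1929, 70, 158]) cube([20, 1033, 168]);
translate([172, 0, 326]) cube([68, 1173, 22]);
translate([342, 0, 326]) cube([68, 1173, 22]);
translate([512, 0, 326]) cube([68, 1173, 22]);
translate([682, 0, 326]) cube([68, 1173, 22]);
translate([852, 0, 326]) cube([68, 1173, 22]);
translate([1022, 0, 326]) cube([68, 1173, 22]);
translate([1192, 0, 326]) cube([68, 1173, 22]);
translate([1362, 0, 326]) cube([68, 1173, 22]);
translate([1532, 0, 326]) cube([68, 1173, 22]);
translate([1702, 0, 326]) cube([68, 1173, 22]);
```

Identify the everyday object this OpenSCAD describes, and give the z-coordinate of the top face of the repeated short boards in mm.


A bed frame. The slat-top height is 348 mm.

Four posts, four rails, and a row of slats — a bed frame. Slats sit on the rails at z = 158 + 168 = 326; with slat thickness 22, the top is 348 mm.


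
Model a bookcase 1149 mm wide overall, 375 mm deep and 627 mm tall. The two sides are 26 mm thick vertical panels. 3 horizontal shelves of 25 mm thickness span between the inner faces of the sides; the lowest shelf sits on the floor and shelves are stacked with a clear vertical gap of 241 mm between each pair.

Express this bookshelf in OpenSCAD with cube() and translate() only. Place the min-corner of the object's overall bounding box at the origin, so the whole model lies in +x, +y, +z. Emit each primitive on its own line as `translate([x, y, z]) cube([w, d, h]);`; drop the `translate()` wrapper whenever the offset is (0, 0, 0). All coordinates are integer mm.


cube([26, 375, 627]);
translate([1123, 0, 0]) cube([26, 375, 627]);
translate([26, 0, 0]) cube([1097, 375, 25]);
translate([26, 0, 266]) cube([1097, 375, 25]);
translate([26, 0, 532]) cube([1097, 375, 25]);


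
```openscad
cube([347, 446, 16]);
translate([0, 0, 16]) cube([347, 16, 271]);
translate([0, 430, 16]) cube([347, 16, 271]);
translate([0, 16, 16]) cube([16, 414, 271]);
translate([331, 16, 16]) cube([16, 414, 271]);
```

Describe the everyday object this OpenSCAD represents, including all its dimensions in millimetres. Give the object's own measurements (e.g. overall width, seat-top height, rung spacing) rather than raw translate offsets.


An open-topped rectangular box: outside dimensions 347×446×287 mm, with a uniform wall and base thickness of 16 mm. The base is a full 347×446 slab on the floor; four walls sit on top of the base. The front and back walls (the −y and +y sides) span the full width; the two side walls fit between them.


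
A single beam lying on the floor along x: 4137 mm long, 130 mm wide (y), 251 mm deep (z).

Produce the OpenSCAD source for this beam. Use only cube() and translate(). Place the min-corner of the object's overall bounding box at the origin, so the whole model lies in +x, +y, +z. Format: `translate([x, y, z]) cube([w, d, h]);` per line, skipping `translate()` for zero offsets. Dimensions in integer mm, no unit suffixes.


cube([4137, 130, 251]);


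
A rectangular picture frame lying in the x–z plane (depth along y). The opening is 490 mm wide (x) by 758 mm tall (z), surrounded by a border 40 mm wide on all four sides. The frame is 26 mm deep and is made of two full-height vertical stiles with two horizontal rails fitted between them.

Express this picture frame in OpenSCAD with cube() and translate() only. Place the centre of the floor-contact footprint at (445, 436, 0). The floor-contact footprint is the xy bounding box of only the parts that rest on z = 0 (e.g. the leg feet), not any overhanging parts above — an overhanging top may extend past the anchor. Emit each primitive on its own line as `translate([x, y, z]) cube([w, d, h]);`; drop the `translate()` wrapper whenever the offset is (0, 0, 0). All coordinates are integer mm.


translate([160, 423, 0]) cube([40, 26, 838]);
translate([690, 423, 0]) cube([40, 26, 838]);
translate([200, 423, 0]) cube([490, 26, 40]);
translate([200, 423, 798]) cube([490, 26, 40]);


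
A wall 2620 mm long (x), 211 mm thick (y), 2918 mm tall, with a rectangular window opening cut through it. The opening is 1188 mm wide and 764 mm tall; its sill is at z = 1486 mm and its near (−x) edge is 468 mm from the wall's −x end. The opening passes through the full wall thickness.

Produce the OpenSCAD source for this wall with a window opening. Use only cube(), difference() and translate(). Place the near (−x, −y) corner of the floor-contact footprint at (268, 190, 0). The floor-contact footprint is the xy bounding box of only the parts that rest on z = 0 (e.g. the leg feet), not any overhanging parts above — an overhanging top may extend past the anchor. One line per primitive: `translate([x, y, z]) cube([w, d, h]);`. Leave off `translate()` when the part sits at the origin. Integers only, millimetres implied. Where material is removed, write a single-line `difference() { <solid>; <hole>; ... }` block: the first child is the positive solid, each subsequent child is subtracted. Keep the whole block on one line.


difference() { translate([268, 190, 0]) cube([2620, 211, 2918]); translate([736, 190, 1486]) cube([1188, 211, 764]); }


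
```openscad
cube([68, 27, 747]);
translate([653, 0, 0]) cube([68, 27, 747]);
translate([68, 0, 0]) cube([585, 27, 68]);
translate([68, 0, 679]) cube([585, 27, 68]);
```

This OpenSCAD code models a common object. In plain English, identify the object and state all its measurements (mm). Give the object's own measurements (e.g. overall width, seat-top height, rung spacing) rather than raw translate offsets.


A rectangular picture frame lying in the x–z plane (depth along y). The opening is 585 mm wide (x) by 611 mm tall (z), surrounded by a border 68 mm wide on all four sides. The frame is 27 mm deep and is made of two full-height vertical stiles with two horizontal rails fitted between them.


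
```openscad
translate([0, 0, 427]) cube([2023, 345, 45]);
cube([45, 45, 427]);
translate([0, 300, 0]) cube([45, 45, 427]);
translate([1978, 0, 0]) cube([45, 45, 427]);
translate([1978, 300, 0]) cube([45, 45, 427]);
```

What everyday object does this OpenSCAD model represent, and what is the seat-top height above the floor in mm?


A bench. The seat-top height is 472 mm.

A long slab on four corner posts — a bench. The slab sits at z = 427 with thickness 45, so the top is 427 + 45 = 472 mm.


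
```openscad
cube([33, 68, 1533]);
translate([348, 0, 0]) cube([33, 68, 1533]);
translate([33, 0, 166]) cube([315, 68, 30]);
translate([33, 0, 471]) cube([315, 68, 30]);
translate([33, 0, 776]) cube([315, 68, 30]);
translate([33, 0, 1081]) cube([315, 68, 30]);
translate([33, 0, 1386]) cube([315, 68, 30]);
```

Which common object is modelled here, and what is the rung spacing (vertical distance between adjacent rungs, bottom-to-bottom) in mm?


A ladder. The rung spacing is 305 mm.

Two tall 33×68 posts with 5 short bars between them — a ladder. Adjacent rungs sit at z = 166 and z = 471, so the spacing is 471 − 166 = 305 mm.
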